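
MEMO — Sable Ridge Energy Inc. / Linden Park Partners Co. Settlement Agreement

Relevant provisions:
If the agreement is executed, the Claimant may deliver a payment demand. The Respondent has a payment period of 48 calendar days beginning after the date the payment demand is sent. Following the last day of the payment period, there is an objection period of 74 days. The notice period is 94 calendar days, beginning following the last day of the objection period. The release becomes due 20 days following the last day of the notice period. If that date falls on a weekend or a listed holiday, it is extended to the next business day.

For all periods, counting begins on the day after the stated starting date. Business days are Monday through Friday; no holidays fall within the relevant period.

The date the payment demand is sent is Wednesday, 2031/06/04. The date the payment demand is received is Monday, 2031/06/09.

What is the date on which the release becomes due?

The last day of the payment period: 48 calendar days after 2031/06/04 is 2031/07/22.
The last day of the objection period: 74 calendar days after 2031/07/22 is 2031/10/04.
The last day of the notice period: 94 calendar days after 2031/10/04 is 2032/01/06.
The date on which the release becomes due: 20 calendar days after 2032/01/06 is 2032/01/26. 2032/01/26 is a Monday, so no roll-forward applies.

2032/01/26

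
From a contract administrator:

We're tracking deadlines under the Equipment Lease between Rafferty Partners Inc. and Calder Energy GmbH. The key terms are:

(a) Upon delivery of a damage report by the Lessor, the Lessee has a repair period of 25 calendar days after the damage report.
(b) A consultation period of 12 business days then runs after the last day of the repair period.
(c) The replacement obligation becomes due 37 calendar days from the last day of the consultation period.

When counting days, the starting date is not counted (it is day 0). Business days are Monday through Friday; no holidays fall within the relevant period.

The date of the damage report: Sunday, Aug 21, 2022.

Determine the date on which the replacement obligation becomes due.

The last day of the repair period: 25 calendar days after Aug 21, 2022 is Sep 15, 2022.
The last day of the consultation period: counting 12 business days from Thursday, Sep 15, 2022 (Sep 16, Sep 19, Sep 20, Sep 21, …, Sep 29, Sep 30, Oct 3, skipping weekends) reaches Monday, Oct 3, 2022.
Adding 37 calendar days to Oct 3, 2022 gives Nov 9, 2022, which is the date on which the replacement obligation becomes due.

Nov 9, 2022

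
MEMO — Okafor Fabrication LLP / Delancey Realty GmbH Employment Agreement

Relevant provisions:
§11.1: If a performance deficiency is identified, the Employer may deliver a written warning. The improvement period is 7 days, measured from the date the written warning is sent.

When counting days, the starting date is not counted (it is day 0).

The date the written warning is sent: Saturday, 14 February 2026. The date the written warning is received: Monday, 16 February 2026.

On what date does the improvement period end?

Adding 7 calendar days to 14 February 2026 gives 21 February 2026, which is the last day of the improvement period.

21 February 2026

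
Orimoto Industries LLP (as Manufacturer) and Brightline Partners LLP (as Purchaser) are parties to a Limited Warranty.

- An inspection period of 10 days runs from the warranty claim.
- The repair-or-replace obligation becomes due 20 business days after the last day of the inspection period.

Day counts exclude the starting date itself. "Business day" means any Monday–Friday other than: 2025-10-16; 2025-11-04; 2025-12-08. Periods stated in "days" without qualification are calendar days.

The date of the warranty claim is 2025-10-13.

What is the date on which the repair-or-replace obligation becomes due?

The last day of the inspection period: 10 calendar days after 2025-10-13 is 2025-10-23.
From Thursday, 2025-10-23, 20 business days (Oct 24, Oct 27, Oct 28, Oct 29, …, Nov 19, Nov 20, Nov 21, skipping weekends and the listed holiday on Nov 4) brings us to Friday, 2025-11-21, which is the date on which the repair-or-replace obligation becomes due.

2025-11-21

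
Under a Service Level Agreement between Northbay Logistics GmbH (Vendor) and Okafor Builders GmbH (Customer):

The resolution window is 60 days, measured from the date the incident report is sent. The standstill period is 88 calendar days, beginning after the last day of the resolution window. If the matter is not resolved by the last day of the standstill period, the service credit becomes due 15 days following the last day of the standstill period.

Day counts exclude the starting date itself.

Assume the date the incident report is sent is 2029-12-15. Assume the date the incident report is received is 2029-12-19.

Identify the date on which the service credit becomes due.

2030-05-27

The last day of the resolution window: 60 calendar days after 2029-12-15 is 2030-02-13.
Adding 88 calendar days to 2030-02-13 gives 2030-05-12, which is the last day of the standstill period.
Adding 15 calendar days to 2030-05-12 gives 2030-05-27, which is the date on which the service credit becomes due.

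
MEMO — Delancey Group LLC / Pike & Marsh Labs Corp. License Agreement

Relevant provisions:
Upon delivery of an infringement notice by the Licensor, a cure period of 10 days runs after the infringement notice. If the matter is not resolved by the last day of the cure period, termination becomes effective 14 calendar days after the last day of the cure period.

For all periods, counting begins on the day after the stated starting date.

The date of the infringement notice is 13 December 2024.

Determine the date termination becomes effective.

6 January 2025

The last day of the cure period: 10 calendar days after 13 December 2024 is 23 December 2024.
The date termination becomes effective: 23 December 2024 + 14 days = 6 January 2025.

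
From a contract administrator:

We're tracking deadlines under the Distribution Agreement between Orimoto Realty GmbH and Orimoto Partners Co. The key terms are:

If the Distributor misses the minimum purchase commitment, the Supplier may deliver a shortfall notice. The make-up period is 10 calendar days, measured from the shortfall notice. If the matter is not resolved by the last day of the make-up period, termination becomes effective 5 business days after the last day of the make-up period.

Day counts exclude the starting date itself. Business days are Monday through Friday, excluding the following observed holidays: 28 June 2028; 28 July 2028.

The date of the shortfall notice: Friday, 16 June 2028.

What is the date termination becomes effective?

Adding 10 calendar days to 16 June 2028 gives 26 June 2028, which is the last day of the make-up period.
The date termination becomes effective: counting 5 business days from Monday, 26 June 2028 (Jun 27, Jun 29, Jun 30, Jul 3, Jul 4, skipping weekends and the listed holiday on Jun 28) reaches Tuesday, 4 July 2028.

4 July 2028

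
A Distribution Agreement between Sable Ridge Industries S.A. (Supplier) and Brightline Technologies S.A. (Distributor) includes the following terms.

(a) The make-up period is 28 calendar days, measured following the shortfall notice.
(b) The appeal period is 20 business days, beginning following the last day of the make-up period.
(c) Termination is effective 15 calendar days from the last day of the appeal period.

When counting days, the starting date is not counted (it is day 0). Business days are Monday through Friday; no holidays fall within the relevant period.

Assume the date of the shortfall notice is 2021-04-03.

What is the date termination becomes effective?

2021-06-12

The last day of the make-up period: 28 calendar days after 2021-04-03 is 2021-05-01.
From Saturday, 2021-05-01, 20 business days (May 3, May 4, May 5, May 6, …, May 26, May 27, May 28, skipping weekends) brings us to Friday, 2021-05-28, which is the last day of the appeal period.
Adding 15 calendar days to 2021-05-28 gives 2021-06-12, which is the date termination becomes effective.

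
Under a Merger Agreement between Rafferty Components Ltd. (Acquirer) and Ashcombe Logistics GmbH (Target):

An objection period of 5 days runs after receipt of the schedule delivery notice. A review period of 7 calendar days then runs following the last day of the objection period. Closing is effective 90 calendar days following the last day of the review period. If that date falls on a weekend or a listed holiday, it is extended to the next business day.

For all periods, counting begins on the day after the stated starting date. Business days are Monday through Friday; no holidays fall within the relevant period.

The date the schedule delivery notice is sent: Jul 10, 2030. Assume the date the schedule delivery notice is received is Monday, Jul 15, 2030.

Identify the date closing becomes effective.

The last day of the objection period: 5 calendar days after Jul 15, 2030 is Jul 20, 2030.
Adding 7 calendar days to Jul 20, 2030 gives Jul 27, 2030, which is the last day of the review period.
Adding 90 calendar days to Jul 27, 2030 gives Oct 25, 2030, which is the date closing becomes effective. Oct 25, 2030 is a Friday, so no roll-forward applies.

Oct 25, 2030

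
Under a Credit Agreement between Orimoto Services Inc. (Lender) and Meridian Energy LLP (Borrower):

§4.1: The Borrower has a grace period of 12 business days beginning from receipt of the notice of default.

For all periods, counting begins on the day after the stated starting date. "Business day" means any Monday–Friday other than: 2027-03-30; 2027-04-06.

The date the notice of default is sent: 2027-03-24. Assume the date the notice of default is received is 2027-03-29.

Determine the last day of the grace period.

2027-04-16

The last day of the grace period: 12 business days after Monday, 2027-03-29, skipping weekends and the listed holidays on Mar 30, Apr 6 — Mar 31, Apr 1, Apr 2, Apr 5, …, Apr 14, Apr 15, Apr 16 — lands on Friday, 2027-04-16.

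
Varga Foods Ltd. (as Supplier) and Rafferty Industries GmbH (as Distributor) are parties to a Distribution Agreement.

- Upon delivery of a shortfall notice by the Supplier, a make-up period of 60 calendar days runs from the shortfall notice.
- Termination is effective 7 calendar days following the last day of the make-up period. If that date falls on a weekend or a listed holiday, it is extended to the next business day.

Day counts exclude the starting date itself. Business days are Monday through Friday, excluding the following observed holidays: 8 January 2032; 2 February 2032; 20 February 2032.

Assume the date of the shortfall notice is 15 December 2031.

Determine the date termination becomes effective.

23 February 2032

The last day of the make-up period: 60 calendar days after 15 December 2031 is 13 February 2032.
The date termination becomes effective: 7 calendar days after 13 February 2032 is 20 February 2032. That falls on Friday, a listed holiday, so it rolls to the next business day, Monday, 23 February 2032.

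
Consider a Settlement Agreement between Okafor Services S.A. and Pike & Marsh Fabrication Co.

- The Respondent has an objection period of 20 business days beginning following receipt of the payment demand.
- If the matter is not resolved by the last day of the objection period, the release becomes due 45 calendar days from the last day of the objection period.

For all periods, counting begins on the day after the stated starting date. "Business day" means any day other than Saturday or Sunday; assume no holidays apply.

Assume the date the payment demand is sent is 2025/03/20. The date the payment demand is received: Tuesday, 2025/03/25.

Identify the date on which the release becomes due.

The last day of the objection period: counting 20 business days from Tuesday, 2025/03/25 (Mar 26, Mar 27, Mar 28, Mar 31, …, Apr 18, Apr 21, Apr 22, skipping weekends) reaches Tuesday, 2025/04/22.
Adding 45 calendar days to 2025/04/22 gives 2025/06/06, which is the date on which the release becomes due.

2025/06/06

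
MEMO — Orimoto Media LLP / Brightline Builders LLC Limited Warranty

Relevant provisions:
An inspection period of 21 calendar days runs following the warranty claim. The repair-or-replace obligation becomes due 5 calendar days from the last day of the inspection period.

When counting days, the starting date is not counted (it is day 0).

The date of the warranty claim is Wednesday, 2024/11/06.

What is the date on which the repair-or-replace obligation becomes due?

Adding 21 calendar days to 2024/11/06 gives 2024/11/27, which is the last day of the inspection period.
The date on which the repair-or-replace obligation becomes due: 2024/11/27 + 5 days = 2024/12/02.

2024/12/02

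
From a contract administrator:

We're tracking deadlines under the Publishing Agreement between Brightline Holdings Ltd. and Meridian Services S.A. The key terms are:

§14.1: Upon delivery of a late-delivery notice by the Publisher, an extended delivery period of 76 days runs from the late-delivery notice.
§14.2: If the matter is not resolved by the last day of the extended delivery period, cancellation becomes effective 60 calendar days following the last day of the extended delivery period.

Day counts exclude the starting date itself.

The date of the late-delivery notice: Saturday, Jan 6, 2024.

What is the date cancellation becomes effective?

The last day of the extended delivery period: 76 calendar days after Jan 6, 2024 is Mar 22, 2024.
The date cancellation becomes effective: 60 calendar days after Mar 22, 2024 is May 21, 2024.

May 21, 2024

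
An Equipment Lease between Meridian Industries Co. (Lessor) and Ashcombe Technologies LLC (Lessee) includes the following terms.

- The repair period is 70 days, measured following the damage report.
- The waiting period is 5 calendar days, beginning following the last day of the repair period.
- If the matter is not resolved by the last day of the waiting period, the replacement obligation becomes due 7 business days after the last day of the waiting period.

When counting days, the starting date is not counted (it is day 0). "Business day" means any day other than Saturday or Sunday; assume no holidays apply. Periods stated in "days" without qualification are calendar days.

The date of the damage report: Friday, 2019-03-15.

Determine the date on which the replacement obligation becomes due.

The last day of the repair period: 2019-03-15 + 70 days = 2019-05-24.
The last day of the waiting period: 2019-05-24 + 5 days = 2019-05-29.
The date on which the replacement obligation becomes due: counting 7 business days from Wednesday, 2019-05-29 (May 30, May 31, Jun 3, Jun 4, Jun 5, Jun 6, Jun 7, skipping weekends) reaches Friday, 2019-06-07.

2019-06-07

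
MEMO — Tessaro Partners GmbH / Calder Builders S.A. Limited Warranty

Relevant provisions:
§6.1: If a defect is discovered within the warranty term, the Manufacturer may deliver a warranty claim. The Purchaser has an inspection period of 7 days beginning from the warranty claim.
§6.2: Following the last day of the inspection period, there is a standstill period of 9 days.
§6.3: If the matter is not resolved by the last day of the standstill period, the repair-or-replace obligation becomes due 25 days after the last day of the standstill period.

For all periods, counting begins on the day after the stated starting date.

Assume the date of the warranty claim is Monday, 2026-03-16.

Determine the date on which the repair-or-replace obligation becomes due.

Adding 7 calendar days to 2026-03-16 gives 2026-03-23, which is the last day of the inspection period.
The last day of the standstill period: 2026-03-23 + 9 days = 2026-04-01.
The date on which the repair-or-replace obligation becomes due: 25 calendar days after 2026-04-01 is 2026-04-26.

2026-04-26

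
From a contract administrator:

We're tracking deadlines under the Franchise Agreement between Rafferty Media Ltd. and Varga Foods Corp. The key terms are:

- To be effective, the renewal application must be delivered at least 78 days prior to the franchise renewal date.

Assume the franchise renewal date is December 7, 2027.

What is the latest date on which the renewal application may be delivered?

December 7, 2027 minus 78 days is September 20, 2027.

September 20, 2027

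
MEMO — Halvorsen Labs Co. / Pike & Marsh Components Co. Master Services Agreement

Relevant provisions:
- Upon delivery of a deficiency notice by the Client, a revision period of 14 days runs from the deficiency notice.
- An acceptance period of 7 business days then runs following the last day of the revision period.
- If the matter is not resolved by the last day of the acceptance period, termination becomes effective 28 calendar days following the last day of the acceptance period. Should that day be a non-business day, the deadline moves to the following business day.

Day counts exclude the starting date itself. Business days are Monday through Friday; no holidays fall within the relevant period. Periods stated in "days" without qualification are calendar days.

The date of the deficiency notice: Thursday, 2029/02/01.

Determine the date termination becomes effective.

The last day of the revision period: 2029/02/01 + 14 days = 2029/02/15.
From Thursday, 2029/02/15, 7 business days (Feb 16, Feb 19, Feb 20, Feb 21, Feb 22, Feb 23, Feb 26, skipping weekends) brings us to Monday, 2029/02/26, which is the last day of the acceptance period.
The date termination becomes effective: 2029/02/26 + 28 days = 2029/03/26. 2029/03/26 is a Monday, so no roll-forward applies.

2029/03/26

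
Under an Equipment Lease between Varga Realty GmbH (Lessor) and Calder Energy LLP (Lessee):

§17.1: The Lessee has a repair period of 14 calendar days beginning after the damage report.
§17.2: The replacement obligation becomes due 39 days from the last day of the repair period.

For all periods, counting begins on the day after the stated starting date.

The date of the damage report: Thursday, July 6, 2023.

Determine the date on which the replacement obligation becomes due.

The last day of the repair period: July 6, 2023 + 14 days = July 20, 2023.
The date on which the replacement obligation becomes due: 39 calendar days after July 20, 2023 is August 28, 2023.

August 28, 2023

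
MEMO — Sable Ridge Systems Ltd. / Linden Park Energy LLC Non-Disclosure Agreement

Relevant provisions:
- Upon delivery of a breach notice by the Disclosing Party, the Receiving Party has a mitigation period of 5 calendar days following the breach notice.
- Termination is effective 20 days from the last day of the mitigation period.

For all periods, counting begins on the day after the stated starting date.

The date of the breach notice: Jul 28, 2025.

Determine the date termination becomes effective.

Aug 22, 2025

The last day of the mitigation period: Jul 28, 2025 + 5 days = Aug 2, 2025.
The date termination becomes effective: 20 calendar days after Aug 2, 2025 is Aug 22, 2025.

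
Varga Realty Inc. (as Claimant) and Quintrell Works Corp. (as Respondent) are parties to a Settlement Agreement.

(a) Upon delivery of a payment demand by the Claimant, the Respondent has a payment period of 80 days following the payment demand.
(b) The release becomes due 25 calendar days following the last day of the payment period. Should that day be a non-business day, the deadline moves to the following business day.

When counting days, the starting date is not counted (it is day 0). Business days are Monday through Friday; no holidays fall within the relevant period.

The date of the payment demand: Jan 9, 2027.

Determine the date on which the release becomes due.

Apr 26, 2027

Adding 80 calendar days to Jan 9, 2027 gives Mar 30, 2027, which is the last day of the payment period.
The date on which the release becomes due: Mar 30, 2027 + 25 days = Apr 24, 2027. That falls on a Saturday, so it rolls to the next business day, Monday, Apr 26, 2027.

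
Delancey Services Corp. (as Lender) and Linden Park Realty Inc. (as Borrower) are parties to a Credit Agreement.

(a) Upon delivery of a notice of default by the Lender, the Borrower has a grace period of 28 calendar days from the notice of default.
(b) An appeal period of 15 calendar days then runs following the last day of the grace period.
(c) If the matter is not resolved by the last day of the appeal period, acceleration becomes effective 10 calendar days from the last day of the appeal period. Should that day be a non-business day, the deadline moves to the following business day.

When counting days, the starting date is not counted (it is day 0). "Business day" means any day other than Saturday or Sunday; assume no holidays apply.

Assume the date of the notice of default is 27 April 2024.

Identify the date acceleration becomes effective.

Adding 28 calendar days to 27 April 2024 gives 25 May 2024, which is the last day of the grace period.
Adding 15 calendar days to 25 May 2024 gives 9 June 2024, which is the last day of the appeal period.
The date acceleration becomes effective: 9 June 2024 + 10 days = 19 June 2024. 19 June 2024 is a Wednesday, so no roll-forward applies.

19 June 2024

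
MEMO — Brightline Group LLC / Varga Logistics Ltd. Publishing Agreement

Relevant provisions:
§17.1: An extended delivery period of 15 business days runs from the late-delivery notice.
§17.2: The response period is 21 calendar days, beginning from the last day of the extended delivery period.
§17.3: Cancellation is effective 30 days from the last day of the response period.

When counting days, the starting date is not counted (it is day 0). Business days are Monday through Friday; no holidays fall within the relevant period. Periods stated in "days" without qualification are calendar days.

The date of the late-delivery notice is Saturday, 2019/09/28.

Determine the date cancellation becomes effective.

From Saturday, 2019/09/28, 15 business days (Sep 30, Oct 1, Oct 2, Oct 3, …, Oct 16, Oct 17, Oct 18, skipping weekends) brings us to Friday, 2019/10/18, which is the last day of the extended delivery period.
Adding 21 calendar days to 2019/10/18 gives 2019/11/08, which is the last day of the response period.
The date cancellation becomes effective: 30 calendar days after 2019/11/08 is 2019/12/08.

2019/12/08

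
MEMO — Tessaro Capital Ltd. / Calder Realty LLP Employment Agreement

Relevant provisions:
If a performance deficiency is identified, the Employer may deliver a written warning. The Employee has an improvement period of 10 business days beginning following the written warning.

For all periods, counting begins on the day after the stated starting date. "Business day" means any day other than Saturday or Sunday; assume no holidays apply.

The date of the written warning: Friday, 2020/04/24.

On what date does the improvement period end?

The last day of the improvement period: counting 10 business days from Friday, 2020/04/24 (Apr 27, Apr 28, Apr 29, Apr 30, May 1, May 4, May 5, May 6, May 7, May 8, skipping weekends) reaches Friday, 2020/05/08.

2020/05/08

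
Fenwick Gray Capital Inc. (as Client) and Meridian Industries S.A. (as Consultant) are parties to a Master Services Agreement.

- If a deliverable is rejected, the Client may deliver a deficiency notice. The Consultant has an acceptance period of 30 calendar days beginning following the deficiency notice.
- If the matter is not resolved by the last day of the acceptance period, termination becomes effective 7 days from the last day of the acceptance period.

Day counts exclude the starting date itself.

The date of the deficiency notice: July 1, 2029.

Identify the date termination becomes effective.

The last day of the acceptance period: July 1, 2029 + 30 days = July 31, 2029.
The date termination becomes effective: July 31, 2029 + 7 days = August 7, 2029.

August 7, 2029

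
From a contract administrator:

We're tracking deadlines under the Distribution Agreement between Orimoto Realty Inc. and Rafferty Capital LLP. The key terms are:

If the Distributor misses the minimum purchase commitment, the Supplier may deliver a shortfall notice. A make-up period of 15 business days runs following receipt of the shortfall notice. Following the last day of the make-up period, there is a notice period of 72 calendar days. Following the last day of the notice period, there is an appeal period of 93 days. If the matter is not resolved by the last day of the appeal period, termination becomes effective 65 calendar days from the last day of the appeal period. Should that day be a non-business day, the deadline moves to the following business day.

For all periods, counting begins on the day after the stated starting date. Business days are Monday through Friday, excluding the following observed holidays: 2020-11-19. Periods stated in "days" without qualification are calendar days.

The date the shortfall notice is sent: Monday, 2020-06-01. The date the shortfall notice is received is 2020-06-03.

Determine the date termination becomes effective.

2021-02-09

The last day of the make-up period: 15 business days after Wednesday, 2020-06-03, skipping weekends — Jun 4, Jun 5, Jun 8, Jun 9, …, Jun 22, Jun 23, Jun 24 — lands on Wednesday, 2020-06-24.
The last day of the notice period: 2020-06-24 + 72 days = 2020-09-04.
The last day of the appeal period: 2020-09-04 + 93 days = 2020-12-06.
Adding 65 calendar days to 2020-12-06 gives 2021-02-09, which is the date termination becomes effective. 2021-02-09 is a Tuesday and is not a listed holiday, so no roll-forward applies.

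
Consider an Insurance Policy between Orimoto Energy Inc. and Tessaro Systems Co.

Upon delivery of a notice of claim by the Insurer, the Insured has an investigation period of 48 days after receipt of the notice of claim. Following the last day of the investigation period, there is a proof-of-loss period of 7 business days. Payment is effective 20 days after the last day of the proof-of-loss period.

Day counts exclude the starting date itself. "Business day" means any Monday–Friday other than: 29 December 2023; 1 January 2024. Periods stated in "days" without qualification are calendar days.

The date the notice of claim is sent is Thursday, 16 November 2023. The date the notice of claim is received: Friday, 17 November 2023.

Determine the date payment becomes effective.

The last day of the investigation period: 17 November 2023 + 48 days = 4 January 2024.
From Thursday, 4 January 2024, 7 business days (Jan 5, Jan 8, Jan 9, Jan 10, Jan 11, Jan 12, Jan 15, skipping weekends) brings us to Monday, 15 January 2024, which is the last day of the proof-of-loss period.
The date payment becomes effective: 15 January 2024 + 20 days = 4 February 2024.

4 February 2024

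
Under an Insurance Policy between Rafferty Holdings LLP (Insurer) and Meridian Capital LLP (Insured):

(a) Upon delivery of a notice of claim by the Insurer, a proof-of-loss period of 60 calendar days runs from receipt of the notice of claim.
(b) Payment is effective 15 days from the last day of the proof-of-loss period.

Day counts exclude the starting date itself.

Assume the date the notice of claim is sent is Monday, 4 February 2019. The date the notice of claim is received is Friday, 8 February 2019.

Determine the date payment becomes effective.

24 April 2019

Adding 60 calendar days to 8 February 2019 gives 9 April 2019, which is the last day of the proof-of-loss period.
The date payment becomes effective: 15 calendar days after 9 April 2019 is 24 April 2019.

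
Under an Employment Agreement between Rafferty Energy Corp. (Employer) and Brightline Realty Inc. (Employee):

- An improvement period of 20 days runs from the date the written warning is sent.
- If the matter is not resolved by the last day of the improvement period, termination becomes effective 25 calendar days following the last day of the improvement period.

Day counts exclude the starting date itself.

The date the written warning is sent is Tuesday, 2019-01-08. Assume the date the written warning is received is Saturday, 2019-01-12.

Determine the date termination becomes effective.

Adding 20 calendar days to 2019-01-08 gives 2019-01-28, which is the last day of the improvement period.
The date termination becomes effective: 2019-01-28 + 25 days = 2019-02-22.

2019-02-22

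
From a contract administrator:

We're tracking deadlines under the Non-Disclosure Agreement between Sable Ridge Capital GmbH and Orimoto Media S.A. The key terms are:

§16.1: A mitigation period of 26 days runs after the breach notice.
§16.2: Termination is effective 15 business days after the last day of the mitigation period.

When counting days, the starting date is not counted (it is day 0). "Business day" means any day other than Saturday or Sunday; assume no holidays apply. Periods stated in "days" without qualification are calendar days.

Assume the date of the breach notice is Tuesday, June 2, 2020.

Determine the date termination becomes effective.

July 17, 2020

The last day of the mitigation period: June 2, 2020 + 26 days = June 28, 2020.
The date termination becomes effective: 15 business days after Sunday, June 28, 2020, skipping weekends — Jun 29, Jun 30, Jul 1, Jul 2, …, Jul 15, Jul 16, Jul 17 — lands on Friday, July 17, 2020.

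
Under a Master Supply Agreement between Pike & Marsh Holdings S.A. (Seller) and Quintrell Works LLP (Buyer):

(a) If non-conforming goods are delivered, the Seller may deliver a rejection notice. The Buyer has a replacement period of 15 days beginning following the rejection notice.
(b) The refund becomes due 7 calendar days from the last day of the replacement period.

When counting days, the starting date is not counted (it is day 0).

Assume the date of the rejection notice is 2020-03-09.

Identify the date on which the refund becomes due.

The last day of the replacement period: 2020-03-09 + 15 days = 2020-03-24.
The date on which the refund becomes due: 7 calendar days after 2020-03-24 is 2020-03-31.

2020-03-31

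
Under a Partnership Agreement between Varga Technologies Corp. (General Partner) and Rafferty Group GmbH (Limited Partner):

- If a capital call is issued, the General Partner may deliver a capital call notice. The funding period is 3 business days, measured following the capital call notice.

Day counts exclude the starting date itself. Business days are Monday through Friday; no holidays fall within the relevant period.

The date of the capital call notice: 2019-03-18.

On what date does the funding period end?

2019-03-21

The last day of the funding period: counting 3 business days from Monday, 2019-03-18 (Mar 19, Mar 20, Mar 21, skipping weekends) reaches Thursday, 2019-03-21.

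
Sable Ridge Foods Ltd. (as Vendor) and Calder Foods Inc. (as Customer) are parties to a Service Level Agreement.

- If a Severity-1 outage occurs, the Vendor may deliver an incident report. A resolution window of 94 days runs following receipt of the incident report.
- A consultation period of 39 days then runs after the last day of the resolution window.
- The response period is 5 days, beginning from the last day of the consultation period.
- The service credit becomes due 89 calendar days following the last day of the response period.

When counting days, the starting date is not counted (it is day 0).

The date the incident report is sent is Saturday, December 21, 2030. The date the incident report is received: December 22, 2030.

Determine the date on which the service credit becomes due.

August 6, 2031

The last day of the resolution window: December 22, 2030 + 94 days = March 26, 2031.
The last day of the consultation period: March 26, 2031 + 39 days = May 4, 2031.
The last day of the response period: May 4, 2031 + 5 days = May 9, 2031.
The date on which the service credit becomes due: 89 calendar days after May 9, 2031 is August 6, 2031.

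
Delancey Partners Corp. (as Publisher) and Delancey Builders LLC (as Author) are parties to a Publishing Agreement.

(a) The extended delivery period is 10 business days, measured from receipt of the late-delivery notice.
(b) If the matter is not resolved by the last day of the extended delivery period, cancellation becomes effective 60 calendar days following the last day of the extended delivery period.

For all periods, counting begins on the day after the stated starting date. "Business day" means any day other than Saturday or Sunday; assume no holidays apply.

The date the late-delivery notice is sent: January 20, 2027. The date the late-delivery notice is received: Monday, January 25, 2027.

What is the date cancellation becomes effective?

The last day of the extended delivery period: 10 business days after Monday, January 25, 2027, skipping weekends — Jan 26, Jan 27, Jan 28, Jan 29, Feb 1, Feb 2, Feb 3, Feb 4, Feb 5, Feb 8 — lands on Monday, February 8, 2027.
The date cancellation becomes effective: 60 calendar days after February 8, 2027 is April 9, 2027.

April 9, 2027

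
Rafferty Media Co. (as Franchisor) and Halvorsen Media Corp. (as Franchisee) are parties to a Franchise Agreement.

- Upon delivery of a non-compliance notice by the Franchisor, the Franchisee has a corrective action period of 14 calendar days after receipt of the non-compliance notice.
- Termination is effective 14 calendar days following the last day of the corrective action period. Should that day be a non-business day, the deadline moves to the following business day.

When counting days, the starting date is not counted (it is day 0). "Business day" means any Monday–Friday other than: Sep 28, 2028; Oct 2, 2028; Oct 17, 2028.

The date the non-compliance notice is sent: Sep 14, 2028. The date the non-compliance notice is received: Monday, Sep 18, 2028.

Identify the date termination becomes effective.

Oct 16, 2028

The last day of the corrective action period: 14 calendar days after Sep 18, 2028 is Oct 2, 2028.
Adding 14 calendar days to Oct 2, 2028 gives Oct 16, 2028, which is the date termination becomes effective. Oct 16, 2028 is a Monday and is not a listed holiday, so no roll-forward applies.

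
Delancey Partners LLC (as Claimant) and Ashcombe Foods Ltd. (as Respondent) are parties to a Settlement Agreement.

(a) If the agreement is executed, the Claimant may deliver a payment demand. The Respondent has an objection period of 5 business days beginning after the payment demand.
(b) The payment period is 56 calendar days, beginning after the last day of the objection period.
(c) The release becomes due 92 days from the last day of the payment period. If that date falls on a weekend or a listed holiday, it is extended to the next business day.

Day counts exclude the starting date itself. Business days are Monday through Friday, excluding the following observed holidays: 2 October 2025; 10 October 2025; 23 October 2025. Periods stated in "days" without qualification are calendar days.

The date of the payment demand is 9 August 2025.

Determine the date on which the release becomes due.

From Saturday, 9 August 2025, 5 business days (Aug 11, Aug 12, Aug 13, Aug 14, Aug 15, skipping weekends) brings us to Friday, 15 August 2025, which is the last day of the objection period.
The last day of the payment period: 56 calendar days after 15 August 2025 is 10 October 2025.
The date on which the release becomes due: 92 calendar days after 10 October 2025 is 10 January 2026. That falls on a Saturday, so it rolls to the next business day, Monday, 12 January 2026.

12 January 2026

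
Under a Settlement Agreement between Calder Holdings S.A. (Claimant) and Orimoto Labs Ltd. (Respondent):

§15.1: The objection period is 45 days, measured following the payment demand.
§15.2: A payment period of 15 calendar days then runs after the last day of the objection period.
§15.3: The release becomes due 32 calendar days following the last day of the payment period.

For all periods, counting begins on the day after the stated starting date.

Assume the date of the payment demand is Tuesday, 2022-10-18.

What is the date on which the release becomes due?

The last day of the objection period: 2022-10-18 + 45 days = 2022-12-02.
The last day of the payment period: 15 calendar days after 2022-12-02 is 2022-12-17.
Adding 32 calendar days to 2022-12-17 gives 2023-01-18, which is the date on which the release becomes due.

2023-01-18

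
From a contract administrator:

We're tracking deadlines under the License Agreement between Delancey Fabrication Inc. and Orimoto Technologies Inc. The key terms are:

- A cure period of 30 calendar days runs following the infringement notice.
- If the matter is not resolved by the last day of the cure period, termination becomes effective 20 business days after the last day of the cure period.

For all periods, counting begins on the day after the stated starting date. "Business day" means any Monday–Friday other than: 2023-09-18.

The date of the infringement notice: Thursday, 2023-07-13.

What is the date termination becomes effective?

2023-09-08

Adding 30 calendar days to 2023-07-13 gives 2023-08-12, which is the last day of the cure period.
The date termination becomes effective: 20 business days after Saturday, 2023-08-12, skipping weekends — Aug 14, Aug 15, Aug 16, Aug 17, …, Sep 6, Sep 7, Sep 8 — lands on Friday, 2023-09-08.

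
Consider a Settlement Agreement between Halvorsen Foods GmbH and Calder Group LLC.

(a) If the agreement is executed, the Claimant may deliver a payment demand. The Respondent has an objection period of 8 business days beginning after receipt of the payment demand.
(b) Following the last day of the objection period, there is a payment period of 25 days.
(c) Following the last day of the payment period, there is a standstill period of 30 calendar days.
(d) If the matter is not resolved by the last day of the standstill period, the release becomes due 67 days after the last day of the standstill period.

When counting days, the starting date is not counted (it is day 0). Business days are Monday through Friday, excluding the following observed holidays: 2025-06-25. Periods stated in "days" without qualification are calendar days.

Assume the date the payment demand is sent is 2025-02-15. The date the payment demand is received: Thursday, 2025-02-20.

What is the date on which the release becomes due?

2025-07-04

The last day of the objection period: counting 8 business days from Thursday, 2025-02-20 (Feb 21, Feb 24, Feb 25, Feb 26, Feb 27, Feb 28, Mar 3, Mar 4, skipping weekends) reaches Tuesday, 2025-03-04.
The last day of the payment period: 25 calendar days after 2025-03-04 is 2025-03-29.
The last day of the standstill period: 30 calendar days after 2025-03-29 is 2025-04-28.
The date on which the release becomes due: 2025-04-28 + 67 days = 2025-07-04.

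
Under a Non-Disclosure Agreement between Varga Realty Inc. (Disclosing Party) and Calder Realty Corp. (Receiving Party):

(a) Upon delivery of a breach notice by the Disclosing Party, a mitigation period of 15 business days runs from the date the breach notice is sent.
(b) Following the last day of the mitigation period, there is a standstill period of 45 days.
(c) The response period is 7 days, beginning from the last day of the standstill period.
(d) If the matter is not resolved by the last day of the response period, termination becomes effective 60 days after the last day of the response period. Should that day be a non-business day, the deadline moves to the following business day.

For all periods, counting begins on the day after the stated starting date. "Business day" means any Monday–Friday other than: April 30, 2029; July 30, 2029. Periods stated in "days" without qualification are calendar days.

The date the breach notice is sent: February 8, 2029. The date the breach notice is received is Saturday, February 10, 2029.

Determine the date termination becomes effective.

From Thursday, February 8, 2029, 15 business days (Feb 9, Feb 12, Feb 13, Feb 14, …, Feb 27, Feb 28, Mar 1, skipping weekends) brings us to Thursday, March 1, 2029, which is the last day of the mitigation period.
The last day of the standstill period: 45 calendar days after March 1, 2029 is April 15, 2029.
Adding 7 calendar days to April 15, 2029 gives April 22, 2029, which is the last day of the response period.
Adding 60 calendar days to April 22, 2029 gives June 21, 2029, which is the date termination becomes effective. June 21, 2029 is a Thursday and is not a listed holiday, so no roll-forward applies.

June 21, 2029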